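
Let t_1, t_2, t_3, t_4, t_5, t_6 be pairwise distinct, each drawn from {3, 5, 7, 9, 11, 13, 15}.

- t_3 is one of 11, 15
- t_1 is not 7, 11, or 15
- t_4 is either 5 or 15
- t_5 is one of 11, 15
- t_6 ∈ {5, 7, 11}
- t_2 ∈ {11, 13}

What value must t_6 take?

t_3 and t_5 between them cover only {11, 15} — a naked pair. Remove those values from t_2, t_4, t_6.
That leaves t_2 = 13. Remove 13 from t_1.
That leaves t_4 = 5. Strike 5 from t_1, t_6.
So t_6 = 7.

7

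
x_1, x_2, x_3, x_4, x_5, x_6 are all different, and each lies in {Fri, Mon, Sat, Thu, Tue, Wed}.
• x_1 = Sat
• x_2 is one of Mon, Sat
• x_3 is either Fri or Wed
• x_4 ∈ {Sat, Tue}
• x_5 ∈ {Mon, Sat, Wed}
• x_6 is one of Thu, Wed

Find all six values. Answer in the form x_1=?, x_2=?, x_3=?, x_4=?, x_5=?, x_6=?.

x_1 has just one choice, so x_1 = Sat. Strike Sat from x_2, x_4, x_5.
x_2 has just one choice, so x_2 = Mon. Strike Mon from x_5.
That leaves x_4 = Tue.
That leaves x_5 = Wed. Eliminate Wed elsewhere: x_3, x_6.
x_6 has just one choice, so x_6 = Thu.
x_3 must be Fri (only option left).

x_1=Sat, x_2=Mon, x_3=Fri, x_4=Tue, x_5=Wed, x_6=Thu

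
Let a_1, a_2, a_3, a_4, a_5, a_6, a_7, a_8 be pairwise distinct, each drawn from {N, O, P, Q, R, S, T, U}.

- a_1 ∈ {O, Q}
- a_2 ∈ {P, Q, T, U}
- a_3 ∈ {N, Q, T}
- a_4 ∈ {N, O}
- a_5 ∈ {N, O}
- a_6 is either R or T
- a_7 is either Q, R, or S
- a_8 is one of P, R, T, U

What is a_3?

T

Among the 8 variables, S fits only a_7 (and all 8 values in {N, O, P, Q, R, S, T, U} must be used), so a_7 = S.
a_4 and a_5 share exactly the 2 values {N, O}; by pigeonhole those values go to them, so strike N, O from a_1, a_3.
a_1 must be Q (only option left). So a_2, a_3 can't be Q.
So a_3 = T.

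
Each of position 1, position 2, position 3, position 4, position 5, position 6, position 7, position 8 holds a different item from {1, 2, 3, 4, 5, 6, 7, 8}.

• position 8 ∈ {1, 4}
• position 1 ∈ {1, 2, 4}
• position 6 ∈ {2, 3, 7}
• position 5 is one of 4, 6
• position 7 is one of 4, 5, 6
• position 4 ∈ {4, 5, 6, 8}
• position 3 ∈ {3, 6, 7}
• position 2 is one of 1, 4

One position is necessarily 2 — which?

The 8 variables together cover exactly {1, 2, 3, 4, 5, 6, 7, 8} — 8 values for 8 variables — and 8 appears only in position 4's list, so position 4 = 8.
Among the 7 still-open variables, 5 fits only position 7 (and all 7 values in {1, 2, 3, 4, 5, 6, 7} must be used), so position 7 = 5.
The 2 variables position 2 and position 8 are confined to {1, 4}, which locks those values in; drop them from position 1, position 5.
So 2 goes to position 1.

position 1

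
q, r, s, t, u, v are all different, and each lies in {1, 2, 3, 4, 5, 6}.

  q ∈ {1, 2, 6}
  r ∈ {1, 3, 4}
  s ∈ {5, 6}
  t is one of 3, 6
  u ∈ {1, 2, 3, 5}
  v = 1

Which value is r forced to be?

v has just one choice, so v = 1. Remove 1 from q, r, u.
Among the 5 still-open variables, 4 fits only r (and all 5 values in {2, 3, 4, 5, 6} must be used), so r = 4.

4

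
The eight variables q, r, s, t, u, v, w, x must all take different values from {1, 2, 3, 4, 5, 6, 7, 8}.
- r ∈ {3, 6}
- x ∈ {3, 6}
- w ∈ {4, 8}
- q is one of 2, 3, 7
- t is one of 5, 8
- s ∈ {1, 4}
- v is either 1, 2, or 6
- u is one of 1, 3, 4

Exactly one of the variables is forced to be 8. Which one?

w

Among the 8 variables, 5 fits only t (and all 8 values in {1, 2, 3, 4, 5, 6, 7, 8} must be used), so t = 5.
Among the 7 still-open variables, 7 fits only q (and all 7 values in {1, 2, 3, 4, 6, 7, 8} must be used), so q = 7.
The 6 still-open variables draw from only 6 values {1, 2, 3, 4, 6, 8}, so each is used; only v can be 2, hence v = 2.
The 5 still-open variables together cover exactly {1, 3, 4, 6, 8} — 5 values for 5 variables — and 8 appears only in w's list, so w = 8.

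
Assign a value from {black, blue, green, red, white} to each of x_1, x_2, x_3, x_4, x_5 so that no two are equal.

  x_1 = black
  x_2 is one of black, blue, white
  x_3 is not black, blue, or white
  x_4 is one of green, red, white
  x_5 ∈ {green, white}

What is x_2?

x_1 must be black (only option left). Eliminate black elsewhere: x_2.
Among the 4 still-open variables, blue fits only x_2 (and all 4 values in {blue, green, red, white} must be used), so x_2 = blue.

blue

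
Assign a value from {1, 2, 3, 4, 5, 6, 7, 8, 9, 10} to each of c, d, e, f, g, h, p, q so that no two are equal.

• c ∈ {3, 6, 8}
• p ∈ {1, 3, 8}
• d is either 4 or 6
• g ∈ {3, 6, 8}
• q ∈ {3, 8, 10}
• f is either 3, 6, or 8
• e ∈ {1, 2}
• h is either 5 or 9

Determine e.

c, f, g between them cover only {3, 6, 8} — a naked triple. Remove those values from d, p, q.
d must be 4 (only option left).
p has just one choice, so p = 1. So e can't be 1.
So e = 2.

2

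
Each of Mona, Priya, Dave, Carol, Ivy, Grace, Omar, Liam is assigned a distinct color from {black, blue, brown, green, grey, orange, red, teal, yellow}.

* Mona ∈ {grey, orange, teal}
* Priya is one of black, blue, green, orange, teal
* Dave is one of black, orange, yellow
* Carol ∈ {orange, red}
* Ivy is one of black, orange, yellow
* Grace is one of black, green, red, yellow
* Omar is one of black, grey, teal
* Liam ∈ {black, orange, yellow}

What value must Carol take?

The 8 variables together cover exactly {black, blue, green, grey, orange, red, teal, yellow} — 8 values for 8 variables — and blue appears only in Priya's list, so Priya = blue.
The 7 still-open variables draw from only 7 values {black, green, grey, orange, red, teal, yellow}, so each is used; only Grace can be green, hence Grace = green.
The 6 still-open variables together cover exactly {black, grey, orange, red, teal, yellow} — 6 values for 6 variables — and red appears only in Carol's list, so Carol = red.

red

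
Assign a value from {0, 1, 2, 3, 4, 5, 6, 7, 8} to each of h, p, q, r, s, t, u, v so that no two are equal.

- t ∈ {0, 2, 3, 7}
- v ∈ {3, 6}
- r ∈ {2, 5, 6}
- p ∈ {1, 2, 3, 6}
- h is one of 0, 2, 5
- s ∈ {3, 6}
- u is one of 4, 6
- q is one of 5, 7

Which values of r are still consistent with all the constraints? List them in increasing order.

Among the 8 variables, 1 fits only p (and all 8 values in {0, 1, 2, 3, 4, 5, 6, 7} must be used), so p = 1.
The 7 still-open variables together cover exactly {0, 2, 3, 4, 5, 6, 7} — 7 values for 7 variables — and 4 appears only in u's list, so u = 4.
s and v share exactly the 2 values {3, 6}; by pigeonhole those values go to them, so strike 3, 6 from r, t.
No further eliminations apply; r can still be any of 2, 5.

2, 5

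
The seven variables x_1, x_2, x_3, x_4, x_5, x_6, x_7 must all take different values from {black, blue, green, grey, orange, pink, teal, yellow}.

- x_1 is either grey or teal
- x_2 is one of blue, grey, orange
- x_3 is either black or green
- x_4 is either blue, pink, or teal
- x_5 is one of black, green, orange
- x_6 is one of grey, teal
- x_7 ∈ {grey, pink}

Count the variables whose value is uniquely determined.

x_1 and x_6 between them cover only {grey, teal} — a naked pair. Remove those values from x_2, x_4, x_7.
x_7's domain is down to {pink}, so x_7 = pink. Eliminate pink elsewhere: x_4.
That leaves x_4 = blue. Remove blue from x_2.
x_2's domain is down to {orange}, so x_2 = orange. Eliminate orange elsewhere: x_5.
Determined: x_2=orange, x_4=blue, x_7=pink. The other variables each still have more than one consistent value. That makes 3.

3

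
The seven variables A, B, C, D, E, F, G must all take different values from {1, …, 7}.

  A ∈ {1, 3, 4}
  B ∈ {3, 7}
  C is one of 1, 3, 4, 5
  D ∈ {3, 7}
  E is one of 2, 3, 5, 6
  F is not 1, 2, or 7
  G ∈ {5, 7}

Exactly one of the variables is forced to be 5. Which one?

G

The 7 variables together cover exactly {1, 2, 3, 4, 5, 6, 7} — 7 values for 7 variables — and 2 appears only in E's list, so E = 2.
The 6 still-open variables draw from only 6 values {1, 3, 4, 5, 6, 7}, so each is used; only F can be 6, hence F = 6.
B and D between them cover only {3, 7} — a naked pair. Remove those values from A, C, G.
So 5 goes to G.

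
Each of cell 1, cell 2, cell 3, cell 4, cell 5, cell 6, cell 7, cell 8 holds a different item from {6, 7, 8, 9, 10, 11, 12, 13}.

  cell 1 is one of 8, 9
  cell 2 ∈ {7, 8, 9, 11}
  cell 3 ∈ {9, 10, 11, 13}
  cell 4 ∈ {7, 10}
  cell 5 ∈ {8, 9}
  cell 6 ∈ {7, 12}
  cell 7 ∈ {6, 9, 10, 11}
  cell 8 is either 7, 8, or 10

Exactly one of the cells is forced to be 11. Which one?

cell 2

The 8 variables draw from only 8 values {6, 7, 8, 9, 10, 11, 12, 13}, so each is used; only cell 7 can be 6, hence cell 7 = 6.
The 7 still-open variables together cover exactly {7, 8, 9, 10, 11, 12, 13} — 7 values for 7 variables — and 12 appears only in cell 6's list, so cell 6 = 12.
Among the 6 still-open variables, 13 fits only cell 3 (and all 6 values in {7, 8, 9, 10, 11, 13} must be used), so cell 3 = 13.
The 5 still-open variables draw from only 5 values {7, 8, 9, 10, 11}, so each is used; only cell 2 can be 11, hence cell 2 = 11.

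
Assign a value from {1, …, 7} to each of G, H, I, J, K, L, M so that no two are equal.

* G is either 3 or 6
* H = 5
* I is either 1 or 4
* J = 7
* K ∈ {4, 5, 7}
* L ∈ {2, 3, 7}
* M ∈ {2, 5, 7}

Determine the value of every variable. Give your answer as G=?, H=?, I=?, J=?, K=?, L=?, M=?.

G=6, H=5, I=1, J=7, K=4, L=3, M=2

H has just one choice, so H = 5. Eliminate 5 elsewhere: K, M.
J's domain is down to {7}, so J = 7. Eliminate 7 elsewhere: K, L, M.
K has just one choice, so K = 4. Strike 4 from I.
M must be 2 (only option left). Eliminate 2 elsewhere: L.
That leaves I = 1.
That leaves L = 3. Remove 3 from G.
G must be 6 (only option left).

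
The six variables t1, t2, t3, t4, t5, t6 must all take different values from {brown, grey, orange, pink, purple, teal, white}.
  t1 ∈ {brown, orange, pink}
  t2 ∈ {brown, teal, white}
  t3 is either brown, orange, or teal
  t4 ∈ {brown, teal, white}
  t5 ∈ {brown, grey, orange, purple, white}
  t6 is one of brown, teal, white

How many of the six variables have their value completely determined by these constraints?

t2, t4, t6 share exactly the 3 values {brown, teal, white}; by pigeonhole those values go to them, so strike brown, teal, white from t1, t3, t5.
That leaves t3 = orange. Eliminate orange elsewhere: t1, t5.
t1's domain is down to {pink}, so t1 = pink.
Determined: t1=pink, t3=orange. The other variables each still have more than one consistent value. That makes 2.

2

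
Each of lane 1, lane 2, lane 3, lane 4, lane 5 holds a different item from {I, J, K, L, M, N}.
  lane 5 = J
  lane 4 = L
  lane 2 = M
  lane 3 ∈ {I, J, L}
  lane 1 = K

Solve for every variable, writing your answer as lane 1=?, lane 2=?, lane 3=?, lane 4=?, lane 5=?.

lane 1's domain is down to {K}, so lane 1 = K.
That leaves lane 2 = M.
lane 4 must be L (only option left). Remove L from lane 3.
lane 5 must be J (only option left). Strike J from lane 3.
lane 3 has just one choice, so lane 3 = I.

lane 1=K, lane 2=M, lane 3=I, lane 4=L, lane 5=J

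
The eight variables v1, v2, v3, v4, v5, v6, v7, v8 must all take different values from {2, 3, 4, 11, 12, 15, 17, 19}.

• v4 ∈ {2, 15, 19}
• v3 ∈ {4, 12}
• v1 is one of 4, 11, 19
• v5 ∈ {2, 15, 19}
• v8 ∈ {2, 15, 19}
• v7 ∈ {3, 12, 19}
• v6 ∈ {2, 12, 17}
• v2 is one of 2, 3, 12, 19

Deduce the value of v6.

17

The 8 variables draw from only 8 values {2, 3, 4, 11, 12, 15, 17, 19}, so each is used; only v1 can be 11, hence v1 = 11.
The 7 still-open variables draw from only 7 values {2, 3, 4, 12, 15, 17, 19}, so each is used; only v3 can be 4, hence v3 = 4.
Among the 6 still-open variables, 17 fits only v6 (and all 6 values in {2, 3, 12, 15, 17, 19} must be used), so v6 = 17.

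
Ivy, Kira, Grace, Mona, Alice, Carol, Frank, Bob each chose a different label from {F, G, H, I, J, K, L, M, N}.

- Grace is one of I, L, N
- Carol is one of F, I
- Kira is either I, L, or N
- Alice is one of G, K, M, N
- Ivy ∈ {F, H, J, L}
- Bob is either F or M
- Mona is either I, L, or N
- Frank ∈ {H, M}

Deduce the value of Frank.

Kira, Grace, Mona between them cover only {I, L, N} — a naked triple. Remove those values from Ivy, Alice, Carol.
Carol has just one choice, so Carol = F. Strike F from Ivy, Bob.
Bob must be M (only option left). Remove M from Alice, Frank.
So Frank = H.

H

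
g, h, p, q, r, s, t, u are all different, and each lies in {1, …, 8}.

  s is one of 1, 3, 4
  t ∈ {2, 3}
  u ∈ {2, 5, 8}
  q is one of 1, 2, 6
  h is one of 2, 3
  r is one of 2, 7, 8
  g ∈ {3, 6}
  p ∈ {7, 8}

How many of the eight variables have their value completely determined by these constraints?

Among the 8 variables, 4 fits only s (and all 8 values in {1, 2, 3, 4, 5, 6, 7, 8} must be used), so s = 4.
The 7 still-open variables draw from only 7 values {1, 2, 3, 5, 6, 7, 8}, so each is used; only q can be 1, hence q = 1.
The 6 still-open variables together cover exactly {2, 3, 5, 6, 7, 8} — 6 values for 6 variables — and 5 appears only in u's list, so u = 5.
The 5 still-open variables draw from only 5 values {2, 3, 6, 7, 8}, so each is used; only g can be 6, hence g = 6.
The 2 variables h and t are confined to {2, 3}, which locks those values in; drop them from r.
Determined: g=6, q=1, s=4, u=5. The other variables each still have more than one consistent value. That makes 4.

4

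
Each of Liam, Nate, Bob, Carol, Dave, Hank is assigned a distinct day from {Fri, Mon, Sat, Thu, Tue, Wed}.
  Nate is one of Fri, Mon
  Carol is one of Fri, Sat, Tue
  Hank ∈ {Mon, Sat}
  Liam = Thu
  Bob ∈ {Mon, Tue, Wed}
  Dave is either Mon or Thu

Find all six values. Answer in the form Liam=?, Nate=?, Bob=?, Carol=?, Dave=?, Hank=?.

Liam's domain is down to {Thu}, so Liam = Thu. So Dave can't be Thu.
That leaves Dave = Mon. Remove Mon from Nate, Bob, Hank.
That leaves Hank = Sat. Strike Sat from Carol.
Nate has just one choice, so Nate = Fri. Strike Fri from Carol.
Carol must be Tue (only option left). Strike Tue from Bob.
Bob's domain is down to {Wed}, so Bob = Wed.

Liam=Thu, Nate=Fri, Bob=Wed, Carol=Tue, Dave=Mon, Hank=Sat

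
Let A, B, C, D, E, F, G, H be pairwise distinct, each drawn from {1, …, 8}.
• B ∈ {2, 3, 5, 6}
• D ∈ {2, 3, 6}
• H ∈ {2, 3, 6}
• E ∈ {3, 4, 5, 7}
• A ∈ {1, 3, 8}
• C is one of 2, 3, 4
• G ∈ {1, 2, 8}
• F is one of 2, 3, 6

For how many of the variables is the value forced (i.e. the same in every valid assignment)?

The 8 variables together cover exactly {1, 2, 3, 4, 5, 6, 7, 8} — 8 values for 8 variables — and 7 appears only in E's list, so E = 7.
Among the 7 still-open variables, 4 fits only C (and all 7 values in {1, 2, 3, 4, 5, 6, 8} must be used), so C = 4.
The 6 still-open variables draw from only 6 values {1, 2, 3, 5, 6, 8}, so each is used; only B can be 5, hence B = 5.
D, F, H share exactly the 3 values {2, 3, 6}; by pigeonhole those values go to them, so strike 2, 3, 6 from A, G.
Determined: B=5, C=4, E=7. The other variables each still have more than one consistent value. That makes 3.

3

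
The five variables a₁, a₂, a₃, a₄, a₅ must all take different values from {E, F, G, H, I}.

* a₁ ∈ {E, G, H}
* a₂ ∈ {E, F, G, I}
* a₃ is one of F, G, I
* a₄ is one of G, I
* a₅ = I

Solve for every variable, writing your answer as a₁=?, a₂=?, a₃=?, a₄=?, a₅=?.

a₅'s domain is down to {I}, so a₅ = I. So a₂, a₃, a₄ can't be I.
a₄'s domain is down to {G}, so a₄ = G. Strike G from a₁, a₂, a₃.
a₃ has just one choice, so a₃ = F. Eliminate F elsewhere: a₂.
a₂'s domain is down to {E}, so a₂ = E. Strike E from a₁.
a₁'s domain is down to {H}, so a₁ = H.

a₁=H, a₂=E, a₃=F, a₄=G, a₅=I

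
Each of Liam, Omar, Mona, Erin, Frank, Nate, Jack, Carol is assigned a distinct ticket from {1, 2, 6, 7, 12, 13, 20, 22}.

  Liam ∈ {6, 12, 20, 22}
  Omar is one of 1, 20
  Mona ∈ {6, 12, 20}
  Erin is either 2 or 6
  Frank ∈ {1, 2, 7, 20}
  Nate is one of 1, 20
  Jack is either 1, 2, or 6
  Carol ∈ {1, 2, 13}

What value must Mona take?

12

The 8 variables together cover exactly {1, 2, 6, 7, 12, 13, 20, 22} — 8 values for 8 variables — and 7 appears only in Frank's list, so Frank = 7.
The 7 still-open variables draw from only 7 values {1, 2, 6, 12, 13, 20, 22}, so each is used; only Carol can be 13, hence Carol = 13.
Among the 6 still-open variables, 22 fits only Liam (and all 6 values in {1, 2, 6, 12, 20, 22} must be used), so Liam = 22.
The 5 still-open variables together cover exactly {1, 2, 6, 12, 20} — 5 values for 5 variables — and 12 appears only in Mona's list, so Mona = 12.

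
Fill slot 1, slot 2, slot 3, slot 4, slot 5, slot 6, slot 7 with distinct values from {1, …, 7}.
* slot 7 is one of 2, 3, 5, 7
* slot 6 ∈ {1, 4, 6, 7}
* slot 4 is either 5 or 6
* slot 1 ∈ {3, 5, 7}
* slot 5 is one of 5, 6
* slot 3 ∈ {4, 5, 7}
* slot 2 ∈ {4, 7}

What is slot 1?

3

The 7 variables together cover exactly {1, 2, 3, 4, 5, 6, 7} — 7 values for 7 variables — and 1 appears only in slot 6's list, so slot 6 = 1.
The 6 still-open variables draw from only 6 values {2, 3, 4, 5, 6, 7}, so each is used; only slot 7 can be 2, hence slot 7 = 2.
The 5 still-open variables together cover exactly {3, 4, 5, 6, 7} — 5 values for 5 variables — and 3 appears only in slot 1's list, so slot 1 = 3.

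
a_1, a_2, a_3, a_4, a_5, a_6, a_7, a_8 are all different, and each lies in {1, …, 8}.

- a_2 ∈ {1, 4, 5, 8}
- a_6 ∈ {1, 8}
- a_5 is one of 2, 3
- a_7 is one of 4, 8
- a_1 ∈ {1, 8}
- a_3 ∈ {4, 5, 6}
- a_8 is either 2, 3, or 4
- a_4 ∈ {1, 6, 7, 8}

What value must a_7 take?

The 8 variables together cover exactly {1, 2, 3, 4, 5, 6, 7, 8} — 8 values for 8 variables — and 7 appears only in a_4's list, so a_4 = 7.
The 7 still-open variables draw from only 7 values {1, 2, 3, 4, 5, 6, 8}, so each is used; only a_3 can be 6, hence a_3 = 6.
The 6 still-open variables together cover exactly {1, 2, 3, 4, 5, 8} — 6 values for 6 variables — and 5 appears only in a_2's list, so a_2 = 5.
The 2 variables a_1 and a_6 are confined to {1, 8}, which locks those values in; drop them from a_7.
So a_7 = 4.

4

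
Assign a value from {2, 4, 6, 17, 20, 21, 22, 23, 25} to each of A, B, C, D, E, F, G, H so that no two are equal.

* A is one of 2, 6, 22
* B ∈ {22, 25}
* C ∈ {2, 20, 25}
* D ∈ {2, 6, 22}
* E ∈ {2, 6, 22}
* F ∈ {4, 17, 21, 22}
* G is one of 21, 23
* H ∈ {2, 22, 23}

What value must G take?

21

The 3 variables A, D, E are confined to {2, 6, 22}, which locks those values in; drop them from B, C, F, H.
B's domain is down to {25}, so B = 25. So C can't be 25.
C has just one choice, so C = 20.
H's domain is down to {23}, so H = 23. So G can't be 23.
So G = 21.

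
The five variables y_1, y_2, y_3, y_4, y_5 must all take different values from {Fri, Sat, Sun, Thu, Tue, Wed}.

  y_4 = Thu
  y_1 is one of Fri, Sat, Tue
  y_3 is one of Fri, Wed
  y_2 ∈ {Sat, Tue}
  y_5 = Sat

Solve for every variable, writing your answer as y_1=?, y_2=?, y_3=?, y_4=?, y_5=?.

y_1=Fri, y_2=Tue, y_3=Wed, y_4=Thu, y_5=Sat

y_4's domain is down to {Thu}, so y_4 = Thu.
y_5 must be Sat (only option left). Remove Sat from y_1, y_2.
y_2 has just one choice, so y_2 = Tue. Strike Tue from y_1.
That leaves y_1 = Fri. So y_3 can't be Fri.
That leaves y_3 = Wed.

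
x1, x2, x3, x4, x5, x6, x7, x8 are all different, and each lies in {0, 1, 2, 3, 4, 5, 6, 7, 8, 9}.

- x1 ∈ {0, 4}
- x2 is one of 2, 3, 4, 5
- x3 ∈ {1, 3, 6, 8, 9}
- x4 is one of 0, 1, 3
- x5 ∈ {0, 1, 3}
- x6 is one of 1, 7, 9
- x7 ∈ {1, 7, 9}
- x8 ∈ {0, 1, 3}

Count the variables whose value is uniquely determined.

1

x4, x5, x8 share exactly the 3 values {0, 1, 3}; by pigeonhole those values go to them, so strike 0, 1, 3 from x1, x2, x3, x6, x7.
That leaves x1 = 4. Strike 4 from x2.
x6 and x7 share exactly the 2 values {7, 9}; by pigeonhole those values go to them, so strike 7, 9 from x3.
Determined: x1=4. The other variables each still have more than one consistent value. That makes 1.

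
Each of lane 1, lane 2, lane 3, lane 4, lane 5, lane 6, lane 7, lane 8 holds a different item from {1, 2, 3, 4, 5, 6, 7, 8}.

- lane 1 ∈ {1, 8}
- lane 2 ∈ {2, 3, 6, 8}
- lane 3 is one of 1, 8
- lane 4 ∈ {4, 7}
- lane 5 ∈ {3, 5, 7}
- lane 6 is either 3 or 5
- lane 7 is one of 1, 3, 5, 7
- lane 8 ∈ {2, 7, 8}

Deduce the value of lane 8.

The 8 variables together cover exactly {1, 2, 3, 4, 5, 6, 7, 8} — 8 values for 8 variables — and 4 appears only in lane 4's list, so lane 4 = 4.
The 7 still-open variables draw from only 7 values {1, 2, 3, 5, 6, 7, 8}, so each is used; only lane 2 can be 6, hence lane 2 = 6.
Among the 6 still-open variables, 2 fits only lane 8 (and all 6 values in {1, 2, 3, 5, 7, 8} must be used), so lane 8 = 2.

2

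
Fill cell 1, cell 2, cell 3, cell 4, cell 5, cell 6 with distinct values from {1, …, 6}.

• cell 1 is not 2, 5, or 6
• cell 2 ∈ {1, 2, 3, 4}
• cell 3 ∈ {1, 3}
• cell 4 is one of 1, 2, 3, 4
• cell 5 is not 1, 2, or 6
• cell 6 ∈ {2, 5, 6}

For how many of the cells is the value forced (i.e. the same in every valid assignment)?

The 6 variables draw from only 6 values {1, 2, 3, 4, 5, 6}, so each is used; only cell 6 can be 6, hence cell 6 = 6.
The 5 still-open variables together cover exactly {1, 2, 3, 4, 5} — 5 values for 5 variables — and 5 appears only in cell 5's list, so cell 5 = 5.
Determined: cell 5=5, cell 6=6. The other cells each still have more than one consistent value. That makes 2.

2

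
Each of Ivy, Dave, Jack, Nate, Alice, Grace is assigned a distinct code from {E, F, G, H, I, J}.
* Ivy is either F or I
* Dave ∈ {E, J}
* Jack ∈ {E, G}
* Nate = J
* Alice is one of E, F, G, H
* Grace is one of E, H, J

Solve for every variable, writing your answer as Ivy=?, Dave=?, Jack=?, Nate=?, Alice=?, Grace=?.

Ivy=I, Dave=E, Jack=G, Nate=J, Alice=F, Grace=H

Nate must be J (only option left). Eliminate J elsewhere: Dave, Grace.
Dave's domain is down to {E}, so Dave = E. Strike E from Jack, Alice, Grace.
Jack has just one choice, so Jack = G. Remove G from Alice.
Grace must be H (only option left). Strike H from Alice.
That leaves Alice = F. So Ivy can't be F.
Ivy has just one choice, so Ivy = I.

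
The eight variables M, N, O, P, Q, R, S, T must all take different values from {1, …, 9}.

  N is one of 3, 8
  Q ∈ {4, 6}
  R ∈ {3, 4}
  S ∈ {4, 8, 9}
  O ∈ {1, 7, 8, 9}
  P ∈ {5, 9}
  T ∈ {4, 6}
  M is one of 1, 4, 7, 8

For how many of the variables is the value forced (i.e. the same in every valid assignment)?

Among the 8 variables, 5 fits only P (and all 8 values in {1, 3, 4, 5, 6, 7, 8, 9} must be used), so P = 5.
Q and T between them cover only {4, 6} — a naked pair. Remove those values from M, R, S.
R must be 3 (only option left). Strike 3 from N.
N must be 8 (only option left). So M, O, S can't be 8.
S has just one choice, so S = 9. Remove 9 from O.
Determined: N=8, P=5, R=3, S=9. The other variables each still have more than one consistent value. That makes 4.

4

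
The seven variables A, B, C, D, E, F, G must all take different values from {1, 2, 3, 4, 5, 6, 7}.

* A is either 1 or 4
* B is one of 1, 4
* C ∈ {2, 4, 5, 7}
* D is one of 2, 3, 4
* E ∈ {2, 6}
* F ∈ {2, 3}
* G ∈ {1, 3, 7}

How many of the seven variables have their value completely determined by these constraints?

3

The 7 variables together cover exactly {1, 2, 3, 4, 5, 6, 7} — 7 values for 7 variables — and 5 appears only in C's list, so C = 5.
Among the 6 still-open variables, 6 fits only E (and all 6 values in {1, 2, 3, 4, 6, 7} must be used), so E = 6.
The 5 still-open variables draw from only 5 values {1, 2, 3, 4, 7}, so each is used; only G can be 7, hence G = 7.
A and B between them cover only {1, 4} — a naked pair. Remove those values from D.
Determined: C=5, E=6, G=7. The other variables each still have more than one consistent value. That makes 3.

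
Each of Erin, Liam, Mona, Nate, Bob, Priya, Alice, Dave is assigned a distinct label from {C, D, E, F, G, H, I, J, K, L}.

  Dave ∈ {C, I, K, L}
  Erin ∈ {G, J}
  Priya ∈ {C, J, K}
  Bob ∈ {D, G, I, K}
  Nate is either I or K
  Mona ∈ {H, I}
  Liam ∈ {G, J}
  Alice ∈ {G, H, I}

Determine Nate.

K

Among the 8 variables, D fits only Bob (and all 8 values in {C, D, G, H, I, J, K, L} must be used), so Bob = D.
The 7 still-open variables draw from only 7 values {C, G, H, I, J, K, L}, so each is used; only Dave can be L, hence Dave = L.
The 6 still-open variables draw from only 6 values {C, G, H, I, J, K}, so each is used; only Priya can be C, hence Priya = C.
The 5 still-open variables draw from only 5 values {G, H, I, J, K}, so each is used; only Nate can be K, hence Nate = K.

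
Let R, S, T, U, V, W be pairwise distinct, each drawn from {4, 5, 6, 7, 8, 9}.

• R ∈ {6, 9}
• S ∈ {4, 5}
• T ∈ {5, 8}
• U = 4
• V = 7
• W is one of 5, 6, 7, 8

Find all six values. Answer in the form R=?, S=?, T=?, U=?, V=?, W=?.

R=9, S=5, T=8, U=4, V=7, W=6

U's domain is down to {4}, so U = 4. Eliminate 4 elsewhere: S.
That leaves V = 7. Remove 7 from W.
S must be 5 (only option left). Eliminate 5 elsewhere: T, W.
T has just one choice, so T = 8. Remove 8 from W.
W must be 6 (only option left). Remove 6 from R.
R's domain is down to {9}, so R = 9.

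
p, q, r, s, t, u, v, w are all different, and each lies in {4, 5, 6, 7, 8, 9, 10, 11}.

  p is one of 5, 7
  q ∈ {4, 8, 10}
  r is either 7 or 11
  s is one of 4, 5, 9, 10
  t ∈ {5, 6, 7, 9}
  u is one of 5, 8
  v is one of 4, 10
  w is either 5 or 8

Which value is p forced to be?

The 8 variables together cover exactly {4, 5, 6, 7, 8, 9, 10, 11} — 8 values for 8 variables — and 6 appears only in t's list, so t = 6.
The 7 still-open variables together cover exactly {4, 5, 7, 8, 9, 10, 11} — 7 values for 7 variables — and 9 appears only in s's list, so s = 9.
Among the 6 still-open variables, 11 fits only r (and all 6 values in {4, 5, 7, 8, 10, 11} must be used), so r = 11.
The 5 still-open variables draw from only 5 values {4, 5, 7, 8, 10}, so each is used; only p can be 7, hence p = 7.

7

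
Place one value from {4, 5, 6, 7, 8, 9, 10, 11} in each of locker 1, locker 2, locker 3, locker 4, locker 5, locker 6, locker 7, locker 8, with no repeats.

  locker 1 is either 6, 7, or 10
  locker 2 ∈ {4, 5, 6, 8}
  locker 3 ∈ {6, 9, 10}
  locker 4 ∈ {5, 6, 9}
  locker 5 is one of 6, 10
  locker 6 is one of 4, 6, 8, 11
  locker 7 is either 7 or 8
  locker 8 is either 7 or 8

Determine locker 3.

9

The 8 variables draw from only 8 values {4, 5, 6, 7, 8, 9, 10, 11}, so each is used; only locker 6 can be 11, hence locker 6 = 11.
Among the 7 still-open variables, 4 fits only locker 2 (and all 7 values in {4, 5, 6, 7, 8, 9, 10} must be used), so locker 2 = 4.
The 6 still-open variables together cover exactly {5, 6, 7, 8, 9, 10} — 6 values for 6 variables — and 5 appears only in locker 4's list, so locker 4 = 5.
The 5 still-open variables draw from only 5 values {6, 7, 8, 9, 10}, so each is used; only locker 3 can be 9, hence locker 3 = 9.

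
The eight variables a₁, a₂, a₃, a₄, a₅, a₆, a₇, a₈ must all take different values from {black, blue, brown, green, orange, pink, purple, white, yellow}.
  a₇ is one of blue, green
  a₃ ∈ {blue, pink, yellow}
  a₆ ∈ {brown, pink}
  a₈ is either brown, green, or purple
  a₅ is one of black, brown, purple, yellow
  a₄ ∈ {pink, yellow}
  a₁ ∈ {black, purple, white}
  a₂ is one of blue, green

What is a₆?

brown

The 8 variables together cover exactly {black, blue, brown, green, pink, purple, white, yellow} — 8 values for 8 variables — and white appears only in a₁'s list, so a₁ = white.
The 7 still-open variables draw from only 7 values {black, blue, brown, green, pink, purple, yellow}, so each is used; only a₅ can be black, hence a₅ = black.
The 6 still-open variables draw from only 6 values {blue, brown, green, pink, purple, yellow}, so each is used; only a₈ can be purple, hence a₈ = purple.
Among the 5 still-open variables, brown fits only a₆ (and all 5 values in {blue, brown, green, pink, yellow} must be used), so a₆ = brown.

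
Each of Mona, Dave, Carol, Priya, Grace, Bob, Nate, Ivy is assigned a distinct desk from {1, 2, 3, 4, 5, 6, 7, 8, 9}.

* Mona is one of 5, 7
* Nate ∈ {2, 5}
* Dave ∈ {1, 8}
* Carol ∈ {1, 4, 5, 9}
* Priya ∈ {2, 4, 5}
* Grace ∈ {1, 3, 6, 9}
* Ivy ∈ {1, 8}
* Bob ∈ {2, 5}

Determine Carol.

The 2 variables Dave and Ivy are confined to {1, 8}, which locks those values in; drop them from Carol, Grace.
Bob and Nate share exactly the 2 values {2, 5}; by pigeonhole those values go to them, so strike 2, 5 from Mona, Carol, Priya.
Mona must be 7 (only option left).
Priya's domain is down to {4}, so Priya = 4. Remove 4 from Carol.
So Carol = 9.

9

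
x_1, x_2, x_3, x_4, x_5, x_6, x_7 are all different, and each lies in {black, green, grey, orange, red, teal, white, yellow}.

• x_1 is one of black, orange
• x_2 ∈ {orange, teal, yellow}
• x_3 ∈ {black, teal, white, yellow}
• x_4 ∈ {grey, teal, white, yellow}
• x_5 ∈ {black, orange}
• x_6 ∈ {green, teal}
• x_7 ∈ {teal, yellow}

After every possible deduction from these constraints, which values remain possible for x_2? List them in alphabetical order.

teal, yellow

The 7 variables together cover exactly {black, green, grey, orange, teal, white, yellow} — 7 values for 7 variables — and green appears only in x_6's list, so x_6 = green.
Among the 6 still-open variables, grey fits only x_4 (and all 6 values in {black, grey, orange, teal, white, yellow} must be used), so x_4 = grey.
The 5 still-open variables draw from only 5 values {black, orange, teal, white, yellow}, so each is used; only x_3 can be white, hence x_3 = white.
x_1 and x_5 share exactly the 2 values {black, orange}; by pigeonhole those values go to them, so strike black, orange from x_2.
No further eliminations apply; x_2 can still be any of teal, yellow.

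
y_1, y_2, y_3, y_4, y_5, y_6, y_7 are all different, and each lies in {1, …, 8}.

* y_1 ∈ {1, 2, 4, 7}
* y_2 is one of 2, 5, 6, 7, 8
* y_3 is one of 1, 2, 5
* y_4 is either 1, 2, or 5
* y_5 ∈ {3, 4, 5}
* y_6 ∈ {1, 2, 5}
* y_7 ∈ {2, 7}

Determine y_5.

3

y_3, y_4, y_6 between them cover only {1, 2, 5} — a naked triple. Remove those values from y_1, y_2, y_5, y_7.
y_7 must be 7 (only option left). Eliminate 7 elsewhere: y_1, y_2.
y_1 must be 4 (only option left). Eliminate 4 elsewhere: y_5.
So y_5 = 3.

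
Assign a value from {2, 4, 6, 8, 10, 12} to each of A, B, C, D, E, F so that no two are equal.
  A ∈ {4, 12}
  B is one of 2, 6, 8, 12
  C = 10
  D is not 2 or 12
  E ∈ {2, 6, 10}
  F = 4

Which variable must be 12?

A

C must be 10 (only option left). Eliminate 10 elsewhere: D, E.
F must be 4 (only option left). Remove 4 from A, D.
So 12 goes to A.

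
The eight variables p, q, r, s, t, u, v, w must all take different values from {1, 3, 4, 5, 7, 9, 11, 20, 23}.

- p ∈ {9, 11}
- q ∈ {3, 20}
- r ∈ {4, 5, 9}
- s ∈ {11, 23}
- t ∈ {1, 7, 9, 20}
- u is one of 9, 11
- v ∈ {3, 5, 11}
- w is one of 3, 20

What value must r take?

4

p and u share exactly the 2 values {9, 11}; by pigeonhole those values go to them, so strike 9, 11 from r, s, t, v.
s has just one choice, so s = 23.
The 2 variables q and w are confined to {3, 20}, which locks those values in; drop them from t, v.
v must be 5 (only option left). Strike 5 from r.
So r = 4.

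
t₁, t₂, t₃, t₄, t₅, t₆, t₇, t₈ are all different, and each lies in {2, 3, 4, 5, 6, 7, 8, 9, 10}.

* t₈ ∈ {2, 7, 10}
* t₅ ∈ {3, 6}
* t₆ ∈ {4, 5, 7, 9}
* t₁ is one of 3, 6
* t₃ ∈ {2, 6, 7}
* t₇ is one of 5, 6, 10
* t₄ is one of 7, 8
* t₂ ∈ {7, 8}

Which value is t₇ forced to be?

t₁ and t₅ share exactly the 2 values {3, 6}; by pigeonhole those values go to them, so strike 3, 6 from t₃, t₇.
t₂ and t₄ share exactly the 2 values {7, 8}; by pigeonhole those values go to them, so strike 7, 8 from t₃, t₆, t₈.
t₃ must be 2 (only option left). So t₈ can't be 2.
That leaves t₈ = 10. Eliminate 10 elsewhere: t₇.
So t₇ = 5.

5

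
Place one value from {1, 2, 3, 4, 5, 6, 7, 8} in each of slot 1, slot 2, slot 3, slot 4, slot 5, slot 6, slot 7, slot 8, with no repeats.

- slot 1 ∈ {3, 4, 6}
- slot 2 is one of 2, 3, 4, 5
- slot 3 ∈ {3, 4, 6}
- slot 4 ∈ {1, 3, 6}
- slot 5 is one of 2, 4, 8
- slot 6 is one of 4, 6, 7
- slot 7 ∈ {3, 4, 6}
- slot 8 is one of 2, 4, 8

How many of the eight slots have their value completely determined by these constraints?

3

The 8 variables draw from only 8 values {1, 2, 3, 4, 5, 6, 7, 8}, so each is used; only slot 4 can be 1, hence slot 4 = 1.
The 7 still-open variables draw from only 7 values {2, 3, 4, 5, 6, 7, 8}, so each is used; only slot 2 can be 5, hence slot 2 = 5.
The 6 still-open variables draw from only 6 values {2, 3, 4, 6, 7, 8}, so each is used; only slot 6 can be 7, hence slot 6 = 7.
slot 1, slot 3, slot 7 between them cover only {3, 4, 6} — a naked triple. Remove those values from slot 5, slot 8.
Determined: slot 2=5, slot 4=1, slot 6=7. The other slots each still have more than one consistent value. That makes 3.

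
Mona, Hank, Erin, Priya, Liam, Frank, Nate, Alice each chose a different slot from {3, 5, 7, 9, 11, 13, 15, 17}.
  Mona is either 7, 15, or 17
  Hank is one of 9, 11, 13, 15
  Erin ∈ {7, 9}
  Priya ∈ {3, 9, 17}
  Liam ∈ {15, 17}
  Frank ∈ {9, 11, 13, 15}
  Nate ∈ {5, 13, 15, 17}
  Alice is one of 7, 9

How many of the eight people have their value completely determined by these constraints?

Among the 8 variables, 3 fits only Priya (and all 8 values in {3, 5, 7, 9, 11, 13, 15, 17} must be used), so Priya = 3.
The 7 still-open variables draw from only 7 values {5, 7, 9, 11, 13, 15, 17}, so each is used; only Nate can be 5, hence Nate = 5.
Erin and Alice share exactly the 2 values {7, 9}; by pigeonhole those values go to them, so strike 7, 9 from Mona, Hank, Frank.
The 2 variables Mona and Liam are confined to {15, 17}, which locks those values in; drop them from Hank, Frank.
Determined: Priya=3, Nate=5. The other people each still have more than one consistent value. That makes 2.

2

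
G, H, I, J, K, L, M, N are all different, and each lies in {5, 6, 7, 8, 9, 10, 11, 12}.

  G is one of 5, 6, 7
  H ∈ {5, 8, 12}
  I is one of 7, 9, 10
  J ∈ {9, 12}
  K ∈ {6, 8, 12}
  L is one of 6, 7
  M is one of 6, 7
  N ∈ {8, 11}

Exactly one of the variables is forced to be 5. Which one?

G

The 8 variables draw from only 8 values {5, 6, 7, 8, 9, 10, 11, 12}, so each is used; only I can be 10, hence I = 10.
Among the 7 still-open variables, 9 fits only J (and all 7 values in {5, 6, 7, 8, 9, 11, 12} must be used), so J = 9.
The 6 still-open variables together cover exactly {5, 6, 7, 8, 11, 12} — 6 values for 6 variables — and 11 appears only in N's list, so N = 11.
L and M share exactly the 2 values {6, 7}; by pigeonhole those values go to them, so strike 6, 7 from G, K.
So 5 goes to G.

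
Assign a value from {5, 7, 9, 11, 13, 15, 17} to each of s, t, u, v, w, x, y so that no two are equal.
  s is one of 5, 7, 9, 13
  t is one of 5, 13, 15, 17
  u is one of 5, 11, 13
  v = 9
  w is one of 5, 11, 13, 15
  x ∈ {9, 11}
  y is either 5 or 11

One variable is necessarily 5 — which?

v must be 9 (only option left). Strike 9 from s, x.
x's domain is down to {11}, so x = 11. Eliminate 11 elsewhere: u, w, y.
So 5 goes to y.

y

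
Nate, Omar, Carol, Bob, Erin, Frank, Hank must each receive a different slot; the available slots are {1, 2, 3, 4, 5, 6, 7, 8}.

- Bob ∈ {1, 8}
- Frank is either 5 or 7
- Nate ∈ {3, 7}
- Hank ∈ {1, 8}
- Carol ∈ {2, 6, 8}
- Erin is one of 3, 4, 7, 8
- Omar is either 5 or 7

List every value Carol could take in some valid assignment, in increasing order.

The 2 variables Omar and Frank are confined to {5, 7}, which locks those values in; drop them from Nate, Erin.
That leaves Nate = 3. Strike 3 from Erin.
Bob and Hank between them cover only {1, 8} — a naked pair. Remove those values from Carol, Erin.
Erin's domain is down to {4}, so Erin = 4.
No further eliminations apply; Carol can still be any of 2, 6.

2, 6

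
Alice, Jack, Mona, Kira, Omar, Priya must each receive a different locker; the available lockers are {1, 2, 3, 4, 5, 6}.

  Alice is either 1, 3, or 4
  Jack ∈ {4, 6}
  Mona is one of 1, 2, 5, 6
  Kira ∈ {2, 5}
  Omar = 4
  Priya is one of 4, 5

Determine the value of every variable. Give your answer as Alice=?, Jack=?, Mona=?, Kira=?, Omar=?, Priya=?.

Alice=3, Jack=6, Mona=1, Kira=2, Omar=4, Priya=5

Omar's domain is down to {4}, so Omar = 4. Eliminate 4 elsewhere: Alice, Jack, Priya.
Priya's domain is down to {5}, so Priya = 5. Remove 5 from Mona, Kira.
Jack's domain is down to {6}, so Jack = 6. Strike 6 from Mona.
Kira has just one choice, so Kira = 2. Strike 2 from Mona.
Mona has just one choice, so Mona = 1. So Alice can't be 1.
Alice must be 3 (only option left).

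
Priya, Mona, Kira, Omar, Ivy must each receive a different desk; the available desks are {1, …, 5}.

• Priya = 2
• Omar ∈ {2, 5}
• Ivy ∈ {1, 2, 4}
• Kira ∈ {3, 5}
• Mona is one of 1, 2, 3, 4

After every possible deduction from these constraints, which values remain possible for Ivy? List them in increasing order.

1, 4

Priya must be 2 (only option left). So Mona, Omar, Ivy can't be 2.
Omar's domain is down to {5}, so Omar = 5. So Kira can't be 5.
Kira's domain is down to {3}, so Kira = 3. Eliminate 3 elsewhere: Mona.
No further eliminations apply; Ivy can still be any of 1, 4.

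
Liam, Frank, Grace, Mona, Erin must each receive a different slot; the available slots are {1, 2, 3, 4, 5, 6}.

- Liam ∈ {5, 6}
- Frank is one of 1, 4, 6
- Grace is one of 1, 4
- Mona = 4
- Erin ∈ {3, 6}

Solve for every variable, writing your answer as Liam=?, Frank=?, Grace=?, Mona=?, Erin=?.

Liam=5, Frank=6, Grace=1, Mona=4, Erin=3

Mona's domain is down to {4}, so Mona = 4. Strike 4 from Frank, Grace.
Grace's domain is down to {1}, so Grace = 1. Eliminate 1 elsewhere: Frank.
That leaves Frank = 6. Eliminate 6 elsewhere: Liam, Erin.
Erin's domain is down to {3}, so Erin = 3.
Liam has just one choice, so Liam = 5.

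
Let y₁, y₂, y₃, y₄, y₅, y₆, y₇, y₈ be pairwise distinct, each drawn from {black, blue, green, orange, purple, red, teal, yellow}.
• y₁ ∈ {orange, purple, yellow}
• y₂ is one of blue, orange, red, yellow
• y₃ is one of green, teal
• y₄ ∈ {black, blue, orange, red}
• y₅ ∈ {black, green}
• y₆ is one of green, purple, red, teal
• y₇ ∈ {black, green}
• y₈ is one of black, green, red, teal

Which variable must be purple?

y₆

y₅ and y₇ between them cover only {black, green} — a naked pair. Remove those values from y₃, y₄, y₆, y₈.
y₃'s domain is down to {teal}, so y₃ = teal. Eliminate teal elsewhere: y₆, y₈.
y₈ must be red (only option left). So y₂, y₄, y₆ can't be red.
So purple goes to y₆.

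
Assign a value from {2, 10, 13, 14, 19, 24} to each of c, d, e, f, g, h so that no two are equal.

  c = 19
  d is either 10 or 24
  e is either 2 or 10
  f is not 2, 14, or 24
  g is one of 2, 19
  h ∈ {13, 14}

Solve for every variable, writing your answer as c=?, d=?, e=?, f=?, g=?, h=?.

c must be 19 (only option left). Strike 19 from f, g.
g has just one choice, so g = 2. Strike 2 from e.
e has just one choice, so e = 10. Eliminate 10 elsewhere: d, f.
f must be 13 (only option left). So h can't be 13.
That leaves h = 14.
d's domain is down to {24}, so d = 24.

c=19, d=24, e=10, f=13, g=2, h=14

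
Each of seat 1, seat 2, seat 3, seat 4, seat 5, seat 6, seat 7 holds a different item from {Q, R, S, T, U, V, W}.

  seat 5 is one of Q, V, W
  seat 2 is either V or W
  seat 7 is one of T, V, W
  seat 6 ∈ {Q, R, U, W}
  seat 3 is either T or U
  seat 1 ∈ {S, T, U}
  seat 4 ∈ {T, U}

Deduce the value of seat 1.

Among the 7 variables, R fits only seat 6 (and all 7 values in {Q, R, S, T, U, V, W} must be used), so seat 6 = R.
Among the 6 still-open variables, Q fits only seat 5 (and all 6 values in {Q, S, T, U, V, W} must be used), so seat 5 = Q.
Among the 5 still-open variables, S fits only seat 1 (and all 5 values in {S, T, U, V, W} must be used), so seat 1 = S.

S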